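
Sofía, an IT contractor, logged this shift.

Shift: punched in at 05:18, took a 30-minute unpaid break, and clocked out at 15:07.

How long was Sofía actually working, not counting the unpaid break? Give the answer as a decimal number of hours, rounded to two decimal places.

Shift: 05:18–15:07 = 9 h 49 min; less 30 min break → 9 h 19 min

9.32 hours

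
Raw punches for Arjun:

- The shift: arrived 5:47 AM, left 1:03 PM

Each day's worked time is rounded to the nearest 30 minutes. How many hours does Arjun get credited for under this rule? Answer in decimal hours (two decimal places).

The shift: 5:47 AM–1:03 PM = 7 h 16 min → rounds to 7 h 30 min

7.50 hours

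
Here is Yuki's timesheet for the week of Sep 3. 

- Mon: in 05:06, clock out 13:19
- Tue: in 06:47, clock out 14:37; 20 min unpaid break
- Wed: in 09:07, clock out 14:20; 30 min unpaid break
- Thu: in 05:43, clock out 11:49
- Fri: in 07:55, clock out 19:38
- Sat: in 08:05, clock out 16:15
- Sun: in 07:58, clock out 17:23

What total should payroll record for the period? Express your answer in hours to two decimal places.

55.83 hours

Mon: 05:06–13:19 = 8 h 13 min
Tue: 06:47–14:37 = 7 h 50 min; less 20 min break → 7 h 30 min
Wed: 09:07–14:20 = 5 h 13 min; less 30 min break → 4 h 43 min
Thu: 05:43–11:49 = 6 h 6 min
Fri: 07:55–19:38 = 11 h 43 min
Sat: 08:05–16:15 = 8 h 10 min
Sun: 07:58–17:23 = 9 h 25 min
Total: 8 h 13 min + 7 h 30 min + 4 h 43 min + 6 h 6 min + 11 h 43 min + 8 h 10 min + 9 h 25 min = 55 h 50 min.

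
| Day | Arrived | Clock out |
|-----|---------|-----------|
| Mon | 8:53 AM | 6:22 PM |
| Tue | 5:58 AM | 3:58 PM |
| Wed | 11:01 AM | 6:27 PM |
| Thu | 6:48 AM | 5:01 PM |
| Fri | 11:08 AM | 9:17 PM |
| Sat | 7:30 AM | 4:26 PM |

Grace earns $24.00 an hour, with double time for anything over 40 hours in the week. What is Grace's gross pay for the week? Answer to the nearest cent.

$1738.40

Mon: 8:53 AM–6:22 PM = 9 h 29 min
Tue: 5:58 AM–3:58 PM = 10 h 0 min
Wed: 11:01 AM–6:27 PM = 7 h 26 min
Thu: 6:48 AM–5:01 PM = 10 h 13 min
Fri: 11:08 AM–9:17 PM = 10 h 9 min
Sat: 7:30 AM–4:26 PM = 8 h 56 min
Total worked: 56 h 13 min = 3373 min.
Regular 40 h 0 min = 2400 min at $24.00/h; overtime 16 h 13 min = 973 min at $48.00/h.
Pay = (2400 × $24.00 + 973 × $48.00) ÷ 60 = $1738.40.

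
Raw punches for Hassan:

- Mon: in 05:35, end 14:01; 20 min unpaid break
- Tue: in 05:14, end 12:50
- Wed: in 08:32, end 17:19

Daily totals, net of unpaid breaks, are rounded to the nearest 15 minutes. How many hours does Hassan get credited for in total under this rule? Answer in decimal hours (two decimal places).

24.25 hours

Mon: 05:35–14:01 = 8 h 26 min − 20 min = 8 h 6 min → rounds to 8 h 0 min
Tue: 05:14–12:50 = 7 h 36 min → rounds to 7 h 30 min
Wed: 08:32–17:19 = 8 h 47 min → rounds to 8 h 45 min
Total credited: 24 h 15 min.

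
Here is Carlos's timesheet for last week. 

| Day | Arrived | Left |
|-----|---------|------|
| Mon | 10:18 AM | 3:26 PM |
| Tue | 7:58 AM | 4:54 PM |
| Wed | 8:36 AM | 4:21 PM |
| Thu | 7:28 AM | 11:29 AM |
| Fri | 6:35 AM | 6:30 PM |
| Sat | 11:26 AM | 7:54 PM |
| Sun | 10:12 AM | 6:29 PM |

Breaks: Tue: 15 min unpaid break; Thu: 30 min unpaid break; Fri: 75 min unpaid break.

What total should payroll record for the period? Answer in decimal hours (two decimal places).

52.50 hours

Mon: 10:18 AM–3:26 PM = 5 h 8 min
Tue: 7:58 AM–4:54 PM = 8 h 56 min; less 15 min break → 8 h 41 min
Wed: 8:36 AM–4:21 PM = 7 h 45 min
Thu: 7:28 AM–11:29 AM = 4 h 1 min; less 30 min break → 3 h 31 min
Fri: 6:35 AM–6:30 PM = 11 h 55 min; less 75 min break → 10 h 40 min
Sat: 11:26 AM–7:54 PM = 8 h 28 min
Sun: 10:12 AM–6:29 PM = 8 h 17 min
Total: 5 h 8 min + 8 h 41 min + 7 h 45 min + 3 h 31 min + 10 h 40 min + 8 h 28 min + 8 h 17 min = 52 h 30 min.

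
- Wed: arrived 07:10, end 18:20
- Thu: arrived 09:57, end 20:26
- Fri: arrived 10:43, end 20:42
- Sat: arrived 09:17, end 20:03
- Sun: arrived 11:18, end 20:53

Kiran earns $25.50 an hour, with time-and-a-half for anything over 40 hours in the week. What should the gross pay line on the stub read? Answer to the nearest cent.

Wed: 07:10–18:20 = 11 h 10 min
Thu: 09:57–20:26 = 10 h 29 min
Fri: 10:43–20:42 = 9 h 59 min
Sat: 09:17–20:03 = 10 h 46 min
Sun: 11:18–20:53 = 9 h 35 min
Total worked: 51 h 59 min = 3119 min.
Regular 40 h 0 min = 2400 min at $25.50/h; overtime 11 h 59 min = 719 min at $38.25/h.
Pay = (2400 × $25.50 + 719 × $38.25) ÷ 60 = $1478.36.

$1478.36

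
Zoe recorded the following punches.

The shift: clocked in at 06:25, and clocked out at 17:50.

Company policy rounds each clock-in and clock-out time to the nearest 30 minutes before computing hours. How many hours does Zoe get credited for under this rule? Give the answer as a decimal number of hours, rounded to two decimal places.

The shift: in 06:25→06:30, out 17:50→18:00; 11 h 30 min

11.50 hours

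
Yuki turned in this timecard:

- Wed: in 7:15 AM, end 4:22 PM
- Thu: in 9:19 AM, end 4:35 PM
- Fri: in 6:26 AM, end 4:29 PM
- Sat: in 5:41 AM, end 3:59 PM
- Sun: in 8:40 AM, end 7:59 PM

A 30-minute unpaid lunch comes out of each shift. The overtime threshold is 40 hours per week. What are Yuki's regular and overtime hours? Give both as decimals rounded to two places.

Regular 40.00 hours, overtime 5.55 hours

Wed: 7:15 AM–4:22 PM = 9 h 7 min; less 30 min break → 8 h 37 min
Thu: 9:19 AM–4:35 PM = 7 h 16 min; less 30 min break → 6 h 46 min
Fri: 6:26 AM–4:29 PM = 10 h 3 min; less 30 min break → 9 h 33 min
Sat: 5:41 AM–3:59 PM = 10 h 18 min; less 30 min break → 9 h 48 min
Sun: 8:40 AM–7:59 PM = 11 h 19 min; less 30 min break → 10 h 49 min
Total worked: 45 h 33 min = 45.55 h.
Threshold 40 h → overtime 5 h 33 min, regular 40 h 0 min.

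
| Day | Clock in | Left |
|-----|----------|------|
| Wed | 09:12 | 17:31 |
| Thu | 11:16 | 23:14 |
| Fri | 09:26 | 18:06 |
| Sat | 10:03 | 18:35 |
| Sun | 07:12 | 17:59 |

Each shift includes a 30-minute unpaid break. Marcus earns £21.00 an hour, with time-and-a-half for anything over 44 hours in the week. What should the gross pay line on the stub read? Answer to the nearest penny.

Wed: 09:12–17:31 = 8 h 19 min; less 30 min break → 7 h 49 min
Thu: 11:16–23:14 = 11 h 58 min; less 30 min break → 11 h 28 min
Fri: 09:26–18:06 = 8 h 40 min; less 30 min break → 8 h 10 min
Sat: 10:03–18:35 = 8 h 32 min; less 30 min break → 8 h 2 min
Sun: 07:12–17:59 = 10 h 47 min; less 30 min break → 10 h 17 min
Total worked: 45 h 46 min = 2746 min.
Regular 44 h 0 min = 2640 min at £21.00/h; overtime 1 h 46 min = 106 min at £31.50/h.
Pay = (2640 × £21.00 + 106 × £31.50) ÷ 60 = £979.65.

£979.65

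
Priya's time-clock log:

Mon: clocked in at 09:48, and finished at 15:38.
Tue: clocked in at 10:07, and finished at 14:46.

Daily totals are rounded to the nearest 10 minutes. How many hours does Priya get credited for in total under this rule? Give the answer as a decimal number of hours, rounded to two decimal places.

Mon: 09:48–15:38 = 5 h 50 min → rounds to 5 h 50 min
Tue: 10:07–14:46 = 4 h 39 min → rounds to 4 h 40 min
Total credited: 10 h 30 min.

10.50 hours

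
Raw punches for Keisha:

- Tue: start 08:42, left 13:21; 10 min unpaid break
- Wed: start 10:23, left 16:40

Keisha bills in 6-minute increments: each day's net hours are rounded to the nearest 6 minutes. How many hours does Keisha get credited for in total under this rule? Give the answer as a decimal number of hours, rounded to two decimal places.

Tue: 08:42–13:21 = 4 h 39 min − 10 min = 4 h 29 min → rounds to 4 h 30 min
Wed: 10:23–16:40 = 6 h 17 min → rounds to 6 h 18 min
Total credited: 10 h 48 min.

10.80 hours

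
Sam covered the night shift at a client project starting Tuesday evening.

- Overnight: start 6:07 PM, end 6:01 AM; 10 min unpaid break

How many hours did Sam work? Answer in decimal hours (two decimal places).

11.73 hours

Overnight: 6:07 PM → midnight = 5 h 53 min; midnight → 6:01 AM = 6 h 1 min; span 11 h 54 min; less 10 min break → 11 h 44 min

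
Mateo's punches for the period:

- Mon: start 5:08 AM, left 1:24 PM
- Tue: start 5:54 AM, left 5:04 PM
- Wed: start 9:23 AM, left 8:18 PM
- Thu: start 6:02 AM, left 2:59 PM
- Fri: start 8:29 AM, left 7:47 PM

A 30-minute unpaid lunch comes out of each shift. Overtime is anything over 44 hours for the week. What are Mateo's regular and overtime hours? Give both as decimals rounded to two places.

Mon: 5:08 AM–1:24 PM = 8 h 16 min; less 30 min break → 7 h 46 min
Tue: 5:54 AM–5:04 PM = 11 h 10 min; less 30 min break → 10 h 40 min
Wed: 9:23 AM–8:18 PM = 10 h 55 min; less 30 min break → 10 h 25 min
Thu: 6:02 AM–2:59 PM = 8 h 57 min; less 30 min break → 8 h 27 min
Fri: 8:29 AM–7:47 PM = 11 h 18 min; less 30 min break → 10 h 48 min
Total worked: 48 h 6 min = 48.10 h.
Threshold 44 h → overtime 4 h 6 min, regular 44 h 0 min.

Regular 44.00 hours, overtime 4.10 hours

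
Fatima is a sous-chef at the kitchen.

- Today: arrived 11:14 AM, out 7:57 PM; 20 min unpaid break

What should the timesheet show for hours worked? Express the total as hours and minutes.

Today: 11:14 AM–7:57 PM = 8 h 43 min; less 20 min break → 8 h 23 min

8 h 23 min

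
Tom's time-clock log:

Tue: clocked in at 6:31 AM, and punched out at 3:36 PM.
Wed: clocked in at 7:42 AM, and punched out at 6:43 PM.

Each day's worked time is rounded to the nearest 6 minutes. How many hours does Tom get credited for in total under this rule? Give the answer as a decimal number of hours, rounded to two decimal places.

Tue: 6:31 AM–3:36 PM = 9 h 5 min → rounds to 9 h 6 min
Wed: 7:42 AM–6:43 PM = 11 h 1 min → rounds to 11 h 0 min
Total credited: 20 h 6 min.

20.10 hours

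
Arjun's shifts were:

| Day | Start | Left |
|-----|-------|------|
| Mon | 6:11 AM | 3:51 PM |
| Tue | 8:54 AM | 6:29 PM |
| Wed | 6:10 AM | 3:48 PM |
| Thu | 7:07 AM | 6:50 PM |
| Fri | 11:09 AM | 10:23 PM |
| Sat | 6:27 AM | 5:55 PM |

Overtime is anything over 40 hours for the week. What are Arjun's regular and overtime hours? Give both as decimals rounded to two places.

Mon: 6:11 AM–3:51 PM = 9 h 40 min
Tue: 8:54 AM–6:29 PM = 9 h 35 min
Wed: 6:10 AM–3:48 PM = 9 h 38 min
Thu: 7:07 AM–6:50 PM = 11 h 43 min
Fri: 11:09 AM–10:23 PM = 11 h 14 min
Sat: 6:27 AM–5:55 PM = 11 h 28 min
Total worked: 63 h 18 min = 63.30 h.
Threshold 40 h → overtime 23 h 18 min, regular 40 h 0 min.

Regular 40.00 hours, overtime 23.30 hours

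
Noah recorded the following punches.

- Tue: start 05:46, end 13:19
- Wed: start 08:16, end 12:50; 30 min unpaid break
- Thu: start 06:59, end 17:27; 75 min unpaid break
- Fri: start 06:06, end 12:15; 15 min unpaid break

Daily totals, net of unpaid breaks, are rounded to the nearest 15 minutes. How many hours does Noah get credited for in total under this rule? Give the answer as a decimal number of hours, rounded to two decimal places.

26.75 hours

Tue: 05:46–13:19 = 7 h 33 min → rounds to 7 h 30 min
Wed: 08:16–12:50 = 4 h 34 min − 30 min = 4 h 4 min → rounds to 4 h 0 min
Thu: 06:59–17:27 = 10 h 28 min − 75 min = 9 h 13 min → rounds to 9 h 15 min
Fri: 06:06–12:15 = 6 h 9 min − 15 min = 5 h 54 min → rounds to 6 h 0 min
Total credited: 26 h 45 min.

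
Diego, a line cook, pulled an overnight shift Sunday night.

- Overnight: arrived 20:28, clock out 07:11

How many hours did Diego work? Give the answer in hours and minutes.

Overnight: 20:28 → midnight = 3 h 32 min; midnight → 07:11 = 7 h 11 min; span 10 h 43 min

10 h 43 min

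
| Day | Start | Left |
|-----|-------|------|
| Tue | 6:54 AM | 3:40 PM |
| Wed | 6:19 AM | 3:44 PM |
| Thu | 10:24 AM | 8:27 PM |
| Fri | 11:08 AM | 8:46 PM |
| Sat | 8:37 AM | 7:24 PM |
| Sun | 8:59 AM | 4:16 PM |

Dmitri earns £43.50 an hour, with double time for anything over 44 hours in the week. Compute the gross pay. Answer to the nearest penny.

£2952.20

Tue: 6:54 AM–3:40 PM = 8 h 46 min
Wed: 6:19 AM–3:44 PM = 9 h 25 min
Thu: 10:24 AM–8:27 PM = 10 h 3 min
Fri: 11:08 AM–8:46 PM = 9 h 38 min
Sat: 8:37 AM–7:24 PM = 10 h 47 min
Sun: 8:59 AM–4:16 PM = 7 h 17 min
Total worked: 55 h 56 min = 3356 min.
Regular 44 h 0 min = 2640 min at £43.50/h; overtime 11 h 56 min = 716 min at £87.00/h.
Pay = (2640 × £43.50 + 716 × £87.00) ÷ 60 = £2952.20.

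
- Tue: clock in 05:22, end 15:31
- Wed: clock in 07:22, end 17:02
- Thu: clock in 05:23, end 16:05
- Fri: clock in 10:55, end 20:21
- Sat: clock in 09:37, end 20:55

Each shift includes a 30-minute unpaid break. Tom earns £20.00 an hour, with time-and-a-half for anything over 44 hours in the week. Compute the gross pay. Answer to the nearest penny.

£1022.50

Tue: 05:22–15:31 = 10 h 9 min; less 30 min break → 9 h 39 min
Wed: 07:22–17:02 = 9 h 40 min; less 30 min break → 9 h 10 min
Thu: 05:23–16:05 = 10 h 42 min; less 30 min break → 10 h 12 min
Fri: 10:55–20:21 = 9 h 26 min; less 30 min break → 8 h 56 min
Sat: 09:37–20:55 = 11 h 18 min; less 30 min break → 10 h 48 min
Total worked: 48 h 45 min = 2925 min.
Regular 44 h 0 min = 2640 min at £20.00/h; overtime 4 h 45 min = 285 min at £30.00/h.
Pay = (2640 × £20.00 + 285 × £30.00) ÷ 60 = £1022.50.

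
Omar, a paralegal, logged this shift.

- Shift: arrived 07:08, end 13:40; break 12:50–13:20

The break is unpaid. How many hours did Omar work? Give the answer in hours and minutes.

6 h 2 min

Shift: 07:08–13:40 = 6 h 32 min; less 30 min break → 6 h 2 min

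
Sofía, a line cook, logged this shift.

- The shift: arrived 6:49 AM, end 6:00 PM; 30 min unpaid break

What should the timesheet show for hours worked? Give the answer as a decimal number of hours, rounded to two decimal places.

The shift: 6:49 AM–6:00 PM = 11 h 11 min; less 30 min break → 10 h 41 min

10.68 hours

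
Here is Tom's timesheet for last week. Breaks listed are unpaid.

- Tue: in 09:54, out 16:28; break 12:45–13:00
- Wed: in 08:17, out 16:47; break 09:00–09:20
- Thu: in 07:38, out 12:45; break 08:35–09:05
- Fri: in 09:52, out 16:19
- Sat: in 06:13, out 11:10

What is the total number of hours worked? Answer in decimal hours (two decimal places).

Tue: 09:54–16:28 = 6 h 34 min; less 15 min break → 6 h 19 min
Wed: 08:17–16:47 = 8 h 30 min; less 20 min break → 8 h 10 min
Thu: 07:38–12:45 = 5 h 7 min; less 30 min break → 4 h 37 min
Fri: 09:52–16:19 = 6 h 27 min
Sat: 06:13–11:10 = 4 h 57 min
Total: 6 h 19 min + 8 h 10 min + 4 h 37 min + 6 h 27 min + 4 h 57 min = 30 h 30 min.

30.50 hours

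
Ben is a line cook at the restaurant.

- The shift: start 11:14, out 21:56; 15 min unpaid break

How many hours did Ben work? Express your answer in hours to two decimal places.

The shift: 11:14–21:56 = 10 h 42 min; less 15 min break → 10 h 27 min

10.45 hours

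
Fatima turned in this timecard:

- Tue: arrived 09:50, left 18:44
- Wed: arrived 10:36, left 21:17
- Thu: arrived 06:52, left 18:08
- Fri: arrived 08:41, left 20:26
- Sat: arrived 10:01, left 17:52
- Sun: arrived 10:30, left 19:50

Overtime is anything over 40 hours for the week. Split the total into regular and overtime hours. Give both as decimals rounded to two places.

Tue: 09:50–18:44 = 8 h 54 min
Wed: 10:36–21:17 = 10 h 41 min
Thu: 06:52–18:08 = 11 h 16 min
Fri: 08:41–20:26 = 11 h 45 min
Sat: 10:01–17:52 = 7 h 51 min
Sun: 10:30–19:50 = 9 h 20 min
Total worked: 59 h 47 min = 59.78 h.
Threshold 40 h → overtime 19 h 47 min, regular 40 h 0 min.

Regular 40.00 hours, overtime 19.78 hours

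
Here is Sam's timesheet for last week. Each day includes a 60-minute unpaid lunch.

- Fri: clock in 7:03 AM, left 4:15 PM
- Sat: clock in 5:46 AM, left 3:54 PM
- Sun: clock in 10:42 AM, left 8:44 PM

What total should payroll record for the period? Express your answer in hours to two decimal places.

Fri: 7:03 AM–4:15 PM = 9 h 12 min; less 60 min break → 8 h 12 min
Sat: 5:46 AM–3:54 PM = 10 h 8 min; less 60 min break → 9 h 8 min
Sun: 10:42 AM–8:44 PM = 10 h 2 min; less 60 min break → 9 h 2 min
Total: 8 h 12 min + 9 h 8 min + 9 h 2 min = 26 h 22 min.

26.37 hours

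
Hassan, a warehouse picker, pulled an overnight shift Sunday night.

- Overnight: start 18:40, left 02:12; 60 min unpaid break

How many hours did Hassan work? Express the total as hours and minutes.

Overnight: 18:40 → midnight = 5 h 20 min; midnight → 02:12 = 2 h 12 min; span 7 h 32 min; less 60 min break → 6 h 32 min

6 h 32 min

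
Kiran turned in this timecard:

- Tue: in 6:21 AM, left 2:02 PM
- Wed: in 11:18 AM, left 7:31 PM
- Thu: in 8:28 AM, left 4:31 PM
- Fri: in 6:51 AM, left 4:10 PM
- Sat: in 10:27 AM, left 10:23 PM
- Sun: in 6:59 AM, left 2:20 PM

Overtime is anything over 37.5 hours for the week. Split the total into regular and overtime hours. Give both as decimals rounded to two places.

Tue: 6:21 AM–2:02 PM = 7 h 41 min
Wed: 11:18 AM–7:31 PM = 8 h 13 min
Thu: 8:28 AM–4:31 PM = 8 h 3 min
Fri: 6:51 AM–4:10 PM = 9 h 19 min
Sat: 10:27 AM–10:23 PM = 11 h 56 min
Sun: 6:59 AM–2:20 PM = 7 h 21 min
Total worked: 52 h 33 min = 52.55 h.
Threshold 37.5 h → overtime 15 h 3 min, regular 37 h 30 min.

Regular 37.50 hours, overtime 15.05 hours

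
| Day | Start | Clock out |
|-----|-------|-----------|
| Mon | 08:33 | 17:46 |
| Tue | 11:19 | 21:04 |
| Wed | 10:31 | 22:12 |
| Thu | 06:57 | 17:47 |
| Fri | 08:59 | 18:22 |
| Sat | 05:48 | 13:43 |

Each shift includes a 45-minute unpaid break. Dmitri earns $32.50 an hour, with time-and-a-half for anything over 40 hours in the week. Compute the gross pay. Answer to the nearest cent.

Mon: 08:33–17:46 = 9 h 13 min; less 45 min break → 8 h 28 min
Tue: 11:19–21:04 = 9 h 45 min; less 45 min break → 9 h 0 min
Wed: 10:31–22:12 = 11 h 41 min; less 45 min break → 10 h 56 min
Thu: 06:57–17:47 = 10 h 50 min; less 45 min break → 10 h 5 min
Fri: 08:59–18:22 = 9 h 23 min; less 45 min break → 8 h 38 min
Sat: 05:48–13:43 = 7 h 55 min; less 45 min break → 7 h 10 min
Total worked: 54 h 17 min = 3257 min.
Regular 40 h 0 min = 2400 min at $32.50/h; overtime 14 h 17 min = 857 min at $48.75/h.
Pay = (2400 × $32.50 + 857 × $48.75) ÷ 60 = $1996.31.

$1996.31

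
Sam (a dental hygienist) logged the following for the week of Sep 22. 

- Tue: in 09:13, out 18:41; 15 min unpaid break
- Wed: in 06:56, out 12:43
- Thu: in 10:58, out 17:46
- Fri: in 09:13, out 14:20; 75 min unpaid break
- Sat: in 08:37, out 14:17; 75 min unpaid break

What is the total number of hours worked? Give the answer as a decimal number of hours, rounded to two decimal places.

Tue: 09:13–18:41 = 9 h 28 min; less 15 min break → 9 h 13 min
Wed: 06:56–12:43 = 5 h 47 min
Thu: 10:58–17:46 = 6 h 48 min
Fri: 09:13–14:20 = 5 h 7 min; less 75 min break → 3 h 52 min
Sat: 08:37–14:17 = 5 h 40 min; less 75 min break → 4 h 25 min
Total: 9 h 13 min + 5 h 47 min + 6 h 48 min + 3 h 52 min + 4 h 25 min = 30 h 5 min.

30.08 hours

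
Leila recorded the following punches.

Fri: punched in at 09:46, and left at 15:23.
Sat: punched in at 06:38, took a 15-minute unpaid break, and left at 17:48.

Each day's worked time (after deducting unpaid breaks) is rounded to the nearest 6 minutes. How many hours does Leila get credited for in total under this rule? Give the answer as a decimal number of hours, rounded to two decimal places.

16.50 hours

Fri: 09:46–15:23 = 5 h 37 min → rounds to 5 h 36 min
Sat: 06:38–17:48 = 11 h 10 min − 15 min = 10 h 55 min → rounds to 10 h 54 min
Total credited: 16 h 30 min.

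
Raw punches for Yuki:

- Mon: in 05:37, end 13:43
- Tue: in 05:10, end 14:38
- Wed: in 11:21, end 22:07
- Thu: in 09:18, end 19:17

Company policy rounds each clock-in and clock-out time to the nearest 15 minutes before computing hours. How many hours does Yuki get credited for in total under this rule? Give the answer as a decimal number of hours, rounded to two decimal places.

38.50 hours

Mon: in 05:37→05:30, out 13:43→13:45; 8 h 15 min
Tue: in 05:10→05:15, out 14:38→14:45; 9 h 30 min
Wed: in 11:21→11:15, out 22:07→22:00; 10 h 45 min
Thu: in 09:18→09:15, out 19:17→19:15; 10 h 0 min
Total credited: 38 h 30 min.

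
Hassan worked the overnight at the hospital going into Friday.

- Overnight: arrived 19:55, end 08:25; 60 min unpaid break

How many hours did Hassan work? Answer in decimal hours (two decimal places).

11.50 hours

Overnight: 19:55 → midnight = 4 h 5 min; midnight → 08:25 = 8 h 25 min; span 12 h 30 min; less 60 min break → 11 h 30 min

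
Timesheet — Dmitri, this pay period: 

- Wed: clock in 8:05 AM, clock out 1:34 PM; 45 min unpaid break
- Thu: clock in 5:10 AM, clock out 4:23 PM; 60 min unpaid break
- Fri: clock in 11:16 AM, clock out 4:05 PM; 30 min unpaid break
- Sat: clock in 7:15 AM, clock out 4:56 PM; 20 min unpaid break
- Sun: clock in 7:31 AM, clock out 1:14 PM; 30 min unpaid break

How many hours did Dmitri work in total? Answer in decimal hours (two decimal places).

33.83 hours

Wed: 8:05 AM–1:34 PM = 5 h 29 min; less 45 min break → 4 h 44 min
Thu: 5:10 AM–4:23 PM = 11 h 13 min; less 60 min break → 10 h 13 min
Fri: 11:16 AM–4:05 PM = 4 h 49 min; less 30 min break → 4 h 19 min
Sat: 7:15 AM–4:56 PM = 9 h 41 min; less 20 min break → 9 h 21 min
Sun: 7:31 AM–1:14 PM = 5 h 43 min; less 30 min break → 5 h 13 min
Total: 4 h 44 min + 10 h 13 min + 4 h 19 min + 9 h 21 min + 5 h 13 min = 33 h 50 min.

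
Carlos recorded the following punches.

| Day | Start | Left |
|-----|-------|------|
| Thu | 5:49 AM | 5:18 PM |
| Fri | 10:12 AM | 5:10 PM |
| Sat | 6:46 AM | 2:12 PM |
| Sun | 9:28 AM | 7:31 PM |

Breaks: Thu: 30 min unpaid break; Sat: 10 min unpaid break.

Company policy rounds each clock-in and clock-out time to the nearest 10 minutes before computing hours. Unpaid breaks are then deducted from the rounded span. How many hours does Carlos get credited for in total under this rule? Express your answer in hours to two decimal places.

Thu: in 5:49 AM→5:50 AM, out 5:18 PM→5:20 PM; 11 h 30 min − 30 min = 11 h 0 min
Fri: in 10:12 AM→10:10 AM, out 5:10 PM→5:10 PM; 7 h 0 min
Sat: in 6:46 AM→6:50 AM, out 2:12 PM→2:10 PM; 7 h 20 min − 10 min = 7 h 10 min
Sun: in 9:28 AM→9:30 AM, out 7:31 PM→7:30 PM; 10 h 0 min
Total credited: 35 h 10 min.

35.17 hours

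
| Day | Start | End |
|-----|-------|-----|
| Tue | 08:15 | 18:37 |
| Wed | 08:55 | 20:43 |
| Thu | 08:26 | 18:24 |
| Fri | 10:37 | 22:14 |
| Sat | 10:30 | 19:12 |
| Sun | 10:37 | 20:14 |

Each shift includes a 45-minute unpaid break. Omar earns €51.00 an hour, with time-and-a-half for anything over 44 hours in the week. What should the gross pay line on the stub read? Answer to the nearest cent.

Tue: 08:15–18:37 = 10 h 22 min; less 45 min break → 9 h 37 min
Wed: 08:55–20:43 = 11 h 48 min; less 45 min break → 11 h 3 min
Thu: 08:26–18:24 = 9 h 58 min; less 45 min break → 9 h 13 min
Fri: 10:37–22:14 = 11 h 37 min; less 45 min break → 10 h 52 min
Sat: 10:30–19:12 = 8 h 42 min; less 45 min break → 7 h 57 min
Sun: 10:37–20:14 = 9 h 37 min; less 45 min break → 8 h 52 min
Total worked: 57 h 34 min = 3454 min.
Regular 44 h 0 min = 2640 min at €51.00/h; overtime 13 h 34 min = 814 min at €76.50/h.
Pay = (2640 × €51.00 + 814 × €76.50) ÷ 60 = €3281.85.

€3281.85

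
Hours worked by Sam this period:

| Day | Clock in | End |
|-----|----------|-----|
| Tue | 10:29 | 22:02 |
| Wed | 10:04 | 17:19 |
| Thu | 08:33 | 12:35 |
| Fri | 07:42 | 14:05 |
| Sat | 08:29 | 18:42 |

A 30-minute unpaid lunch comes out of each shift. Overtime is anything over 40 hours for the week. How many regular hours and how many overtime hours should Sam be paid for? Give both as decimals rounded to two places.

Tue: 10:29–22:02 = 11 h 33 min; less 30 min break → 11 h 3 min
Wed: 10:04–17:19 = 7 h 15 min; less 30 min break → 6 h 45 min
Thu: 08:33–12:35 = 4 h 2 min; less 30 min break → 3 h 32 min
Fri: 07:42–14:05 = 6 h 23 min; less 30 min break → 5 h 53 min
Sat: 08:29–18:42 = 10 h 13 min; less 30 min break → 9 h 43 min
Total worked: 36 h 56 min = 36.93 h.
Threshold 40 h → overtime 0 h 0 min, regular 36 h 56 min.

Regular 36.93 hours, overtime 0.00 hours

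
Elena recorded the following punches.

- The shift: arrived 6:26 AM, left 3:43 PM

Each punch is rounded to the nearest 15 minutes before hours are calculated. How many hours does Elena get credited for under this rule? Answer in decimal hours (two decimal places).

The shift: in 6:26 AM→6:30 AM, out 3:43 PM→3:45 PM; 9 h 15 min

9.25 hours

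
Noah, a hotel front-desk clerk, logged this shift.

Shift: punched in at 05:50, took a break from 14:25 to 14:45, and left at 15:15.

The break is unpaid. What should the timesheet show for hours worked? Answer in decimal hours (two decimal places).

Shift: 05:50–15:15 = 9 h 25 min; less 20 min break → 9 h 5 min

9.08 hours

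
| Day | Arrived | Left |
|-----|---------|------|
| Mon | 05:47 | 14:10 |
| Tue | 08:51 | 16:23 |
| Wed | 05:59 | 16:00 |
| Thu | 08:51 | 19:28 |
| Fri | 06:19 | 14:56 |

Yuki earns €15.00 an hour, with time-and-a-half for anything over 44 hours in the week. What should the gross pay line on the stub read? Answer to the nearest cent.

Mon: 05:47–14:10 = 8 h 23 min
Tue: 08:51–16:23 = 7 h 32 min
Wed: 05:59–16:00 = 10 h 1 min
Thu: 08:51–19:28 = 10 h 37 min
Fri: 06:19–14:56 = 8 h 37 min
Total worked: 45 h 10 min = 2710 min.
Regular 44 h 0 min = 2640 min at €15.00/h; overtime 1 h 10 min = 70 min at €22.50/h.
Pay = (2640 × €15.00 + 70 × €22.50) ÷ 60 = €686.25.

€686.25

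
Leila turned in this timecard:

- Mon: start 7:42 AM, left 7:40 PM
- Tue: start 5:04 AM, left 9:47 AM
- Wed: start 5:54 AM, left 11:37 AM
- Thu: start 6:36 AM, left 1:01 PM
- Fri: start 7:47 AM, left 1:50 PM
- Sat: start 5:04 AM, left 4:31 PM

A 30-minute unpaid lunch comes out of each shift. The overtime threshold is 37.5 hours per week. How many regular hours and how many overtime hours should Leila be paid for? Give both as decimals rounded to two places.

Regular 37.50 hours, overtime 5.82 hours

Mon: 7:42 AM–7:40 PM = 11 h 58 min; less 30 min break → 11 h 28 min
Tue: 5:04 AM–9:47 AM = 4 h 43 min; less 30 min break → 4 h 13 min
Wed: 5:54 AM–11:37 AM = 5 h 43 min; less 30 min break → 5 h 13 min
Thu: 6:36 AM–1:01 PM = 6 h 25 min; less 30 min break → 5 h 55 min
Fri: 7:47 AM–1:50 PM = 6 h 3 min; less 30 min break → 5 h 33 min
Sat: 5:04 AM–4:31 PM = 11 h 27 min; less 30 min break → 10 h 57 min
Total worked: 43 h 19 min = 43.32 h.
Threshold 37.5 h → overtime 5 h 49 min, regular 37 h 30 min.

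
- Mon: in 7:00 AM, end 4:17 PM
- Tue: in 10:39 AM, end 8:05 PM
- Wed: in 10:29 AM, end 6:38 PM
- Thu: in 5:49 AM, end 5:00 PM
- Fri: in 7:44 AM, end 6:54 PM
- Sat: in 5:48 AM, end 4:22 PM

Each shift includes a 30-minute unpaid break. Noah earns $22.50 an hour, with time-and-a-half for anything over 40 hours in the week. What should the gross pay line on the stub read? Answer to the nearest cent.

Mon: 7:00 AM–4:17 PM = 9 h 17 min; less 30 min break → 8 h 47 min
Tue: 10:39 AM–8:05 PM = 9 h 26 min; less 30 min break → 8 h 56 min
Wed: 10:29 AM–6:38 PM = 8 h 9 min; less 30 min break → 7 h 39 min
Thu: 5:49 AM–5:00 PM = 11 h 11 min; less 30 min break → 10 h 41 min
Fri: 7:44 AM–6:54 PM = 11 h 10 min; less 30 min break → 10 h 40 min
Sat: 5:48 AM–4:22 PM = 10 h 34 min; less 30 min break → 10 h 4 min
Total worked: 56 h 47 min = 3407 min.
Regular 40 h 0 min = 2400 min at $22.50/h; overtime 16 h 47 min = 1007 min at $33.75/h.
Pay = (2400 × $22.50 + 1007 × $33.75) ÷ 60 = $1466.44.

$1466.44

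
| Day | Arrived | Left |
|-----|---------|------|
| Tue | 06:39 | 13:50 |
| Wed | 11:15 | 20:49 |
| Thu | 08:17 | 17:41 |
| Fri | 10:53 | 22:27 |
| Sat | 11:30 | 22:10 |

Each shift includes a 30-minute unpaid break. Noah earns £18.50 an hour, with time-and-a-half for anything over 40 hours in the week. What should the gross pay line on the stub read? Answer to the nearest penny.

Tue: 06:39–13:50 = 7 h 11 min; less 30 min break → 6 h 41 min
Wed: 11:15–20:49 = 9 h 34 min; less 30 min break → 9 h 4 min
Thu: 08:17–17:41 = 9 h 24 min; less 30 min break → 8 h 54 min
Fri: 10:53–22:27 = 11 h 34 min; less 30 min break → 11 h 4 min
Sat: 11:30–22:10 = 10 h 40 min; less 30 min break → 10 h 10 min
Total worked: 45 h 53 min = 2753 min.
Regular 40 h 0 min = 2400 min at £18.50/h; overtime 5 h 53 min = 353 min at £27.75/h.
Pay = (2400 × £18.50 + 353 × £27.75) ÷ 60 = £903.26.

£903.26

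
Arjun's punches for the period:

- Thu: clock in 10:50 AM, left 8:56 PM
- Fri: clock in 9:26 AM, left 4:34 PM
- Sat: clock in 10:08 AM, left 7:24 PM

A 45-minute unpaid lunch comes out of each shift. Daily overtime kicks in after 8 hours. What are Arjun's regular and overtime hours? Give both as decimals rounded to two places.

Regular 22.38 hours, overtime 1.87 hours

Thu: 10:50 AM–8:56 PM = 10 h 6 min; less 45 min break → 9 h 21 min
Fri: 9:26 AM–4:34 PM = 7 h 8 min; less 45 min break → 6 h 23 min
Sat: 10:08 AM–7:24 PM = 9 h 16 min; less 45 min break → 8 h 31 min
Thu reg 8 h 0 min / OT 1 h 21 min; Fri reg 6 h 23 min / OT 0 h 0 min; Sat reg 8 h 0 min / OT 0 h 31 min.
Totals: regular 22 h 23 min, overtime 1 h 52 min.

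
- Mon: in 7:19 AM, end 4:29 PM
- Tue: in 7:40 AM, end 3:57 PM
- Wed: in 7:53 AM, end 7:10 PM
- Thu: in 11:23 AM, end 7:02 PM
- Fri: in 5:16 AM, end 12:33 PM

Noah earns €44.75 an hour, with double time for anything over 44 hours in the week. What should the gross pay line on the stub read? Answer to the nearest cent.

Mon: 7:19 AM–4:29 PM = 9 h 10 min
Tue: 7:40 AM–3:57 PM = 8 h 17 min
Wed: 7:53 AM–7:10 PM = 11 h 17 min
Thu: 11:23 AM–7:02 PM = 7 h 39 min
Fri: 5:16 AM–12:33 PM = 7 h 17 min
Total worked: 43 h 40 min = 2620 min.
Regular 43 h 40 min = 2620 min at €44.75/h; overtime 0 h 0 min = 0 min at €89.50/h.
Pay = (2620 × €44.75 + 0 × €89.50) ÷ 60 = €1954.08.

€1954.08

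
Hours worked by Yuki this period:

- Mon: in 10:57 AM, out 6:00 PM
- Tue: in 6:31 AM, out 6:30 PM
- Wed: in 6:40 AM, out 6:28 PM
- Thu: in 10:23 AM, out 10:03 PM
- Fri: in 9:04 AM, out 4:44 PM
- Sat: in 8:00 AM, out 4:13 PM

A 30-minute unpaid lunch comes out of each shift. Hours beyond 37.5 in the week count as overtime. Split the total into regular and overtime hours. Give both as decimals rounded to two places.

Mon: 10:57 AM–6:00 PM = 7 h 3 min; less 30 min break → 6 h 33 min
Tue: 6:31 AM–6:30 PM = 11 h 59 min; less 30 min break → 11 h 29 min
Wed: 6:40 AM–6:28 PM = 11 h 48 min; less 30 min break → 11 h 18 min
Thu: 10:23 AM–10:03 PM = 11 h 40 min; less 30 min break → 11 h 10 min
Fri: 9:04 AM–4:44 PM = 7 h 40 min; less 30 min break → 7 h 10 min
Sat: 8:00 AM–4:13 PM = 8 h 13 min; less 30 min break → 7 h 43 min
Total worked: 55 h 23 min = 55.38 h.
Threshold 37.5 h → overtime 17 h 53 min, regular 37 h 30 min.

Regular 37.50 hours, overtime 17.88 hours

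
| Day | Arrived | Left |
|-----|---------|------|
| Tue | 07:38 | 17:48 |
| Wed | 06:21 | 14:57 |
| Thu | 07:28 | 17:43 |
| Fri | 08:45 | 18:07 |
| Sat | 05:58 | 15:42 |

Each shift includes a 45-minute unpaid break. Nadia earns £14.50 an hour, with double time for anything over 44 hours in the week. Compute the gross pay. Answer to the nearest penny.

Tue: 07:38–17:48 = 10 h 10 min; less 45 min break → 9 h 25 min
Wed: 06:21–14:57 = 8 h 36 min; less 45 min break → 7 h 51 min
Thu: 07:28–17:43 = 10 h 15 min; less 45 min break → 9 h 30 min
Fri: 08:45–18:07 = 9 h 22 min; less 45 min break → 8 h 37 min
Sat: 05:58–15:42 = 9 h 44 min; less 45 min break → 8 h 59 min
Total worked: 44 h 22 min = 2662 min.
Regular 44 h 0 min = 2640 min at £14.50/h; overtime 0 h 22 min = 22 min at £29.00/h.
Pay = (2640 × £14.50 + 22 × £29.00) ÷ 60 = £648.63.

£648.63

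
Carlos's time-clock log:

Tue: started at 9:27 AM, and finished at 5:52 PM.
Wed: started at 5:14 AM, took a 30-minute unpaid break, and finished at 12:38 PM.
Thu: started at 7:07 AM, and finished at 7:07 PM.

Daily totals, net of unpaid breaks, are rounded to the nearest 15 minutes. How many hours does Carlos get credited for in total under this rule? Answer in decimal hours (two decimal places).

Tue: 9:27 AM–5:52 PM = 8 h 25 min → rounds to 8 h 30 min
Wed: 5:14 AM–12:38 PM = 7 h 24 min − 30 min = 6 h 54 min → rounds to 7 h 0 min
Thu: 7:07 AM–7:07 PM = 12 h 0 min → rounds to 12 h 0 min
Total credited: 27 h 30 min.

27.50 hours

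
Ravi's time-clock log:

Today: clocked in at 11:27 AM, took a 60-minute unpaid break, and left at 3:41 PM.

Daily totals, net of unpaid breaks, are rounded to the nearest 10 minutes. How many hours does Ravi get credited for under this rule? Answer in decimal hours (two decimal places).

3.17 hours

Today: 11:27 AM–3:41 PM = 4 h 14 min − 60 min = 3 h 14 min → rounds to 3 h 10 min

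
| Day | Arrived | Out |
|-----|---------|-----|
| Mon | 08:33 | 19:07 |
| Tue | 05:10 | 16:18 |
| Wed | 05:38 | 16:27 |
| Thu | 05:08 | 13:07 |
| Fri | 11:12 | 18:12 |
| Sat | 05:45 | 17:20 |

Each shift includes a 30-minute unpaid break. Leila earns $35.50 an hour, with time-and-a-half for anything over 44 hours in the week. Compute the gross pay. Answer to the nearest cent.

Mon: 08:33–19:07 = 10 h 34 min; less 30 min break → 10 h 4 min
Tue: 05:10–16:18 = 11 h 8 min; less 30 min break → 10 h 38 min
Wed: 05:38–16:27 = 10 h 49 min; less 30 min break → 10 h 19 min
Thu: 05:08–13:07 = 7 h 59 min; less 30 min break → 7 h 29 min
Fri: 11:12–18:12 = 7 h 0 min; less 30 min break → 6 h 30 min
Sat: 05:45–17:20 = 11 h 35 min; less 30 min break → 11 h 5 min
Total worked: 56 h 5 min = 3365 min.
Regular 44 h 0 min = 2640 min at $35.50/h; overtime 12 h 5 min = 725 min at $53.25/h.
Pay = (2640 × $35.50 + 725 × $53.25) ÷ 60 = $2205.44.

$2205.44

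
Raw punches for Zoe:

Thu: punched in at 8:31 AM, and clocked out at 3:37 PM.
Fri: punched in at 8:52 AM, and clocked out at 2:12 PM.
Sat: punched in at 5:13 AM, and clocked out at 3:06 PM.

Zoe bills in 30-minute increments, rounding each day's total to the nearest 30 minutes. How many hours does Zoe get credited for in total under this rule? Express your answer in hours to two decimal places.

22.50 hours

Thu: 8:31 AM–3:37 PM = 7 h 6 min → rounds to 7 h 0 min
Fri: 8:52 AM–2:12 PM = 5 h 20 min → rounds to 5 h 30 min
Sat: 5:13 AM–3:06 PM = 9 h 53 min → rounds to 10 h 0 min
Total credited: 22 h 30 min.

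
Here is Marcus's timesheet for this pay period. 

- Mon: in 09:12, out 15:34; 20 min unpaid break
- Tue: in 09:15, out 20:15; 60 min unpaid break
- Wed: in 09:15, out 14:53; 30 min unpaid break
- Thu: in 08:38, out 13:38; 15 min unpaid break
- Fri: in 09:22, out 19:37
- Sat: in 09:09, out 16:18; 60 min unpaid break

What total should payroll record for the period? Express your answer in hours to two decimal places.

42.32 hours

Mon: 09:12–15:34 = 6 h 22 min; less 20 min break → 6 h 2 min
Tue: 09:15–20:15 = 11 h 0 min; less 60 min break → 10 h 0 min
Wed: 09:15–14:53 = 5 h 38 min; less 30 min break → 5 h 8 min
Thu: 08:38–13:38 = 5 h 0 min; less 15 min break → 4 h 45 min
Fri: 09:22–19:37 = 10 h 15 min
Sat: 09:09–16:18 = 7 h 9 min; less 60 min break → 6 h 9 min
Total: 6 h 2 min + 10 h 0 min + 5 h 8 min + 4 h 45 min + 10 h 15 min + 6 h 9 min = 42 h 19 min.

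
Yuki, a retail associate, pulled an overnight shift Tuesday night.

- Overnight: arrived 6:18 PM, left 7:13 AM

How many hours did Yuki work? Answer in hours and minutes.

12 h 55 min

Overnight: 6:18 PM → midnight = 5 h 42 min; midnight → 7:13 AM = 7 h 13 min; span 12 h 55 min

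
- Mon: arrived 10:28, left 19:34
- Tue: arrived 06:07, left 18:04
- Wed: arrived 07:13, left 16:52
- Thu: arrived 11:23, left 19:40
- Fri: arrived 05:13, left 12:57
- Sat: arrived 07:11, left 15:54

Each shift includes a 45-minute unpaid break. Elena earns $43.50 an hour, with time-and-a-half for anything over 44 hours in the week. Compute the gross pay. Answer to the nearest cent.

$2366.40

Mon: 10:28–19:34 = 9 h 6 min; less 45 min break → 8 h 21 min
Tue: 06:07–18:04 = 11 h 57 min; less 45 min break → 11 h 12 min
Wed: 07:13–16:52 = 9 h 39 min; less 45 min break → 8 h 54 min
Thu: 11:23–19:40 = 8 h 17 min; less 45 min break → 7 h 32 min
Fri: 05:13–12:57 = 7 h 44 min; less 45 min break → 6 h 59 min
Sat: 07:11–15:54 = 8 h 43 min; less 45 min break → 7 h 58 min
Total worked: 50 h 56 min = 3056 min.
Regular 44 h 0 min = 2640 min at $43.50/h; overtime 6 h 56 min = 416 min at $65.25/h.
Pay = (2640 × $43.50 + 416 × $65.25) ÷ 60 = $2366.40.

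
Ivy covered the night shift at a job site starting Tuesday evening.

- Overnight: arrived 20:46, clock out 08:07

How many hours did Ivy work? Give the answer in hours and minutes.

Overnight: 20:46 → midnight = 3 h 14 min; midnight → 08:07 = 8 h 7 min; span 11 h 21 min

11 h 21 min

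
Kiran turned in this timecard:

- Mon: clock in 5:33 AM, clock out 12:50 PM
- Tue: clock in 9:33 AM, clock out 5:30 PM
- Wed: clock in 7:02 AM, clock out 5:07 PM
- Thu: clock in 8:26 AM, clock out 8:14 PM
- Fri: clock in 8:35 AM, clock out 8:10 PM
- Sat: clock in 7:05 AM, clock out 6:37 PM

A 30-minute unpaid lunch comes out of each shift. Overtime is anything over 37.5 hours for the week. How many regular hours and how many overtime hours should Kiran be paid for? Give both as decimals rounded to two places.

Regular 37.50 hours, overtime 19.73 hours

Mon: 5:33 AM–12:50 PM = 7 h 17 min; less 30 min break → 6 h 47 min
Tue: 9:33 AM–5:30 PM = 7 h 57 min; less 30 min break → 7 h 27 min
Wed: 7:02 AM–5:07 PM = 10 h 5 min; less 30 min break → 9 h 35 min
Thu: 8:26 AM–8:14 PM = 11 h 48 min; less 30 min break → 11 h 18 min
Fri: 8:35 AM–8:10 PM = 11 h 35 min; less 30 min break → 11 h 5 min
Sat: 7:05 AM–6:37 PM = 11 h 32 min; less 30 min break → 11 h 2 min
Total worked: 57 h 14 min = 57.23 h.
Threshold 37.5 h → overtime 19 h 44 min, regular 37 h 30 min.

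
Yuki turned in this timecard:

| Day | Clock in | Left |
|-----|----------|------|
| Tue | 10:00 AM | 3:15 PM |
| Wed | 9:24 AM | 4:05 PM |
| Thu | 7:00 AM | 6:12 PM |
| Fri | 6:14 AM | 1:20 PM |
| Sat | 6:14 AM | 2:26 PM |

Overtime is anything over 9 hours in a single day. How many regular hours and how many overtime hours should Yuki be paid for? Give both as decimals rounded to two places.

Regular 36.23 hours, overtime 2.20 hours

Tue: 10:00 AM–3:15 PM = 5 h 15 min
Wed: 9:24 AM–4:05 PM = 6 h 41 min
Thu: 7:00 AM–6:12 PM = 11 h 12 min
Fri: 6:14 AM–1:20 PM = 7 h 6 min
Sat: 6:14 AM–2:26 PM = 8 h 12 min
Tue reg 5 h 15 min / OT 0 h 0 min; Wed reg 6 h 41 min / OT 0 h 0 min; Thu reg 9 h 0 min / OT 2 h 12 min; Fri reg 7 h 6 min / OT 0 h 0 min; Sat reg 8 h 12 min / OT 0 h 0 min.
Totals: regular 36 h 14 min, overtime 2 h 12 min.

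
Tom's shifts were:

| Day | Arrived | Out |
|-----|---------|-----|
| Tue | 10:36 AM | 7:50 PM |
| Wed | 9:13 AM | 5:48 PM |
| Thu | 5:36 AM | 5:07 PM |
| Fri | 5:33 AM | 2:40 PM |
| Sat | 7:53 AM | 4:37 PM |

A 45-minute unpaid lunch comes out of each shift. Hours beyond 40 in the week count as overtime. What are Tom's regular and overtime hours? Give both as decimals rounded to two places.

Tue: 10:36 AM–7:50 PM = 9 h 14 min; less 45 min break → 8 h 29 min
Wed: 9:13 AM–5:48 PM = 8 h 35 min; less 45 min break → 7 h 50 min
Thu: 5:36 AM–5:07 PM = 11 h 31 min; less 45 min break → 10 h 46 min
Fri: 5:33 AM–2:40 PM = 9 h 7 min; less 45 min break → 8 h 22 min
Sat: 7:53 AM–4:37 PM = 8 h 44 min; less 45 min break → 7 h 59 min
Total worked: 43 h 26 min = 43.43 h.
Threshold 40 h → overtime 3 h 26 min, regular 40 h 0 min.

Regular 40.00 hours, overtime 3.43 hours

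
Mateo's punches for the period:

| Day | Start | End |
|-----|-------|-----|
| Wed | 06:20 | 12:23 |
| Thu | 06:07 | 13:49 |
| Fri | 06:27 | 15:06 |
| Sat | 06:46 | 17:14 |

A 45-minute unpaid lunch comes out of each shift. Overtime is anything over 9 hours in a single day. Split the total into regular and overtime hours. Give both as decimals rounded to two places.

Regular 29.15 hours, overtime 0.72 hours

Wed: 06:20–12:23 = 6 h 3 min; less 45 min break → 5 h 18 min
Thu: 06:07–13:49 = 7 h 42 min; less 45 min break → 6 h 57 min
Fri: 06:27–15:06 = 8 h 39 min; less 45 min break → 7 h 54 min
Sat: 06:46–17:14 = 10 h 28 min; less 45 min break → 9 h 43 min
Wed reg 5 h 18 min / OT 0 h 0 min; Thu reg 6 h 57 min / OT 0 h 0 min; Fri reg 7 h 54 min / OT 0 h 0 min; Sat reg 9 h 0 min / OT 0 h 43 min.
Totals: regular 29 h 9 min, overtime 0 h 43 min.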